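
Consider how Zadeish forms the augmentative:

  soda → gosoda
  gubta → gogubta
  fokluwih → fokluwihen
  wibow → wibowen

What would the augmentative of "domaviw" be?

soda and wibow both have 2 vowels yet inflect differently (gosoda, wibowen), so the number of vowels is not what conditions the rule; whether the stem ends in a vowel or a consonant is.
"domaviw" ends in a consonant. The stems ending in a consonant (fokluwih → fokluwihen, wibow → wibowen) add -en.
The other pattern: stems ending in a vowel add the prefix go-.
So domaviw → domaviwen.

domaviwen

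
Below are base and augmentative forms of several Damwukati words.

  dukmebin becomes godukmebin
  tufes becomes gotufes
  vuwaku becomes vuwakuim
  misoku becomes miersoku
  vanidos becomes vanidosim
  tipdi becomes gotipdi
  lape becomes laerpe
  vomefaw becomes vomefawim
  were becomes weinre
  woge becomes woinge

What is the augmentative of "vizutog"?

vanidos and tufes both end in -s yet inflect differently (vanidosim, gotufes), so the final letter is not what conditions the rule; the first letter is.
"vizutog" begins with v-. The stems beginning with v- (vanidos → vanidosim, vuwaku → vuwakuim, vomefaw → vomefawim) add -im.
So vizutog → vizutogim.

vizutogim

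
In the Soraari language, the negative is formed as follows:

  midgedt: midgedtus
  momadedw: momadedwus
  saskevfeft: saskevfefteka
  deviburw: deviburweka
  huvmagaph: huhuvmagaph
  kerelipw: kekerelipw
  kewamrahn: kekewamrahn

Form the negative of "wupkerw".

wupkerweka

"wupkerw" has second-to-last letter 'r'. The one such stem in the data (deviburw → deviburweka) adds -eka, so the same rule applies.
The other patterns: stems whose second-to-last letter is 'd' add -us; stems whose second-to-last letter is 'h' or 'p' repeat the first consonant+vowel as a prefix.
So wupkerw → wupkerweka.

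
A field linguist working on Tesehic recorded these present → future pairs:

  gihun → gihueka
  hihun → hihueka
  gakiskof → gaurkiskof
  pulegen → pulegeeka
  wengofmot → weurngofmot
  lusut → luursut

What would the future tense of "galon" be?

galoeka

"galon" ends in -n. The stems ending in -n (pulegen → pulegeeka, hihun → hihueka, gihun → gihueka) drop the final letter and add -eka.
So galon → galoeka.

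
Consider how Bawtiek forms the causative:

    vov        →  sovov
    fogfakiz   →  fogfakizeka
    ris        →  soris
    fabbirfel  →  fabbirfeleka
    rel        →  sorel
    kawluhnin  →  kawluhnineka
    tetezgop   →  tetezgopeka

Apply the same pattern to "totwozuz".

fabbirfel and rel both end in -l yet inflect differently (fabbirfeleka, sorel), so the final letter is not what conditions the rule; the number of vowels is.
"totwozuz" has 3 vowels. The stems with 3 vowels (tetezgop → tetezgopeka, fabbirfel → fabbirfeleka, fogfakiz → fogfakizeka) add -eka.
The other pattern: stems with 1 vowel add the prefix so-.
So totwozuz → totwozuzeka.

totwozuzeka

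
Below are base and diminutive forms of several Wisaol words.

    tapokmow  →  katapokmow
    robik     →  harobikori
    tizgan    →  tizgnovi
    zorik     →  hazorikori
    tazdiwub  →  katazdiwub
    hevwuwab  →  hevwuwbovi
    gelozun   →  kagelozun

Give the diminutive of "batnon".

kabatnon

hevwuwab and tazdiwub both end in -b yet inflect differently (hevwuwbovi, katazdiwub), so the final letter is not what conditions the rule; the last vowel is.
"batnon" has last vowel 'o'. The one such stem in the data (tapokmow → katapokmow) adds the prefix ka-, so the same rule applies.
The other patterns: stems whose last vowel is 'a' delete the last vowel and add -ovi; stems whose last vowel is 'i' add ha- … -ori around the stem.
So batnon → kabatnon.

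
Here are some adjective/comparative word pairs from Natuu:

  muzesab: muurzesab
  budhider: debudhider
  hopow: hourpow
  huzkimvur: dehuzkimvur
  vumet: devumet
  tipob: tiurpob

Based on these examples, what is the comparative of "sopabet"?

hopow and huzkimvur both begin with h- yet inflect differently (hourpow, dehuzkimvur), so the first letter is not what conditions the rule; the final letter is.
"sopabet" ends in -t. The one such stem in the data (vumet → devumet) adds the prefix de-, so the same rule applies.
So sopabet → desopabet.

desopabet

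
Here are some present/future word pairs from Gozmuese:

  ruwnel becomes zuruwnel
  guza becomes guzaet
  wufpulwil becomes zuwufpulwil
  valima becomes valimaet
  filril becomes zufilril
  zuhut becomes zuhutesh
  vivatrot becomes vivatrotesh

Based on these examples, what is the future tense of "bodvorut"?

bodvorutesh

"bodvorut" ends in -t. The stems ending in -t (vivatrot → vivatrotesh, zuhut → zuhutesh) add -esh.
The other patterns: stems ending in -l add the prefix zu-; stems ending in -a add -et.
So bodvorut → bodvorutesh.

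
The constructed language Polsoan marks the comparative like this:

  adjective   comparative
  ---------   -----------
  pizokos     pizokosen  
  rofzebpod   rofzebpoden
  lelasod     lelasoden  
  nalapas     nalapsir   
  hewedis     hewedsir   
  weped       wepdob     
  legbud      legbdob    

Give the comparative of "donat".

dontir

pizokos and nalapas both end in -s yet inflect differently (pizokosen, nalapsir), so the final letter is not what conditions the rule; the last vowel is.
"donat" has last vowel 'a'. The one such stem in the data (nalapas → nalapsir) deletes the last vowel and adds -ir (as does hewedis), so the same rule applies.
The other patterns: stems whose last vowel is 'o' add -en; stems whose last vowel is 'e' or 'u' delete the last vowel and add -ob.
So donat → dontir.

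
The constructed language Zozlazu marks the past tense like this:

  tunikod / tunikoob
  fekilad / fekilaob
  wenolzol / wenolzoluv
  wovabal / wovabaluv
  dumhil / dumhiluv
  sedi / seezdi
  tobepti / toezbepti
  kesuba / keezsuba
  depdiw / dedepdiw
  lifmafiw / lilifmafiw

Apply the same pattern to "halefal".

halefaluv

tunikod and wenolzol both have last vowel 'o' yet inflect differently (tunikoob, wenolzoluv), so the last vowel is not what conditions the rule; the final letter is.
"halefal" ends in -l. The stems ending in -l (wenolzol → wenolzoluv, wovabal → wovabaluv, dumhil → dumhiluv) add -uv.
The other patterns: stems ending in -d drop the final letter and add -ob; stems ending in -a or -i insert -ez- after the first vowel; stems ending in -w repeat the first consonant+vowel as a prefix.
So halefal → halefaluv.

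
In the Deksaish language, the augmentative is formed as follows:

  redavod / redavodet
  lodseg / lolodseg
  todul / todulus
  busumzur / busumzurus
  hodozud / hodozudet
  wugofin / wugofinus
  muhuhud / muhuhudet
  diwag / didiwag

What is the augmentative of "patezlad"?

patezladet

hodozud and busumzur both have last vowel 'u' yet inflect differently (hodozudet, busumzurus), so the last vowel is not what conditions the rule; the final letter is.
"patezlad" ends in -d. The stems ending in -d (hodozud → hodozudet, muhuhud → muhuhudet, redavod → redavodet) add -et.
The other patterns: stems ending in -g repeat the first consonant+vowel as a prefix; stems ending in -l, -n or -r add -us.
So patezlad → patezladet.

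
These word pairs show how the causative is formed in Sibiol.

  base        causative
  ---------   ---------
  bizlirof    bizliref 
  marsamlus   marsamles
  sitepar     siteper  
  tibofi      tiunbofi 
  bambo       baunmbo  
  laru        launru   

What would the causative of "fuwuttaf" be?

fuwuttef

bizlirof and bambo both have last vowel 'o' yet inflect differently (bizliref, baunmbo), so the last vowel is not what conditions the rule; whether the stem ends in a vowel or a consonant is.
"fuwuttaf" ends in a consonant. The stems ending in a consonant (bizlirof → bizliref, marsamlus → marsamles, sitepar → siteper) change the last vowel to 'e'.
The other pattern: stems ending in a vowel insert -un- after the first vowel.
So fuwuttaf → fuwuttef.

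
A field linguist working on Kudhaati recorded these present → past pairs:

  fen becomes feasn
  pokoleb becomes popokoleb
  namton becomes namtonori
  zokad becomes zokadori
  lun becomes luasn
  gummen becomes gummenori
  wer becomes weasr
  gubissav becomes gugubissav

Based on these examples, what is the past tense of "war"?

waasr

"war" has 1 vowel. The stems with 1 vowel (fen → feasn, lun → luasn, wer → weasr) insert -as- after the first vowel.
The other patterns: stems with 2 vowels add -ori; stems with 3 vowels repeat the first consonant+vowel as a prefix.
So war → waasr.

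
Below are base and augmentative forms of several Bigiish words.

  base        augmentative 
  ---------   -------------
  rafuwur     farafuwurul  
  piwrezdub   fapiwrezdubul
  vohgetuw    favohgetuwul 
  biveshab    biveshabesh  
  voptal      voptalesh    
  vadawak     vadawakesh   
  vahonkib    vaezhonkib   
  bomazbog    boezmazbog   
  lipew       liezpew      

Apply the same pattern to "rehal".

"rehal" has last vowel 'a'. The stems whose last vowel is 'a' (biveshab → biveshabesh, voptal → voptalesh, vadawak → vadawakesh) add -esh.
The other patterns: stems whose last vowel is 'u' add fa- … -ul around the stem; stems whose last vowel is 'e', 'i' or 'o' insert -ez- after the first vowel.
So rehal → rehalesh.

rehalesh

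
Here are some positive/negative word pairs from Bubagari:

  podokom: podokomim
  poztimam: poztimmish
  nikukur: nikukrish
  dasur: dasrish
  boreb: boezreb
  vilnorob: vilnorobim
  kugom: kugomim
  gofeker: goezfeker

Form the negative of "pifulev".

vilnorob and boreb both end in -b yet inflect differently (vilnorobim, boezreb), so the final letter is not what conditions the rule; the last vowel is.
"pifulev" has last vowel 'e'. The stems whose last vowel is 'e' (boreb → boezreb, gofeker → goezfeker) insert -ez- after the first vowel.
The other patterns: stems whose last vowel is 'o' add -im; stems whose last vowel is 'a' or 'u' delete the last vowel and add -ish.
So pifulev → piezfulev.

piezfulev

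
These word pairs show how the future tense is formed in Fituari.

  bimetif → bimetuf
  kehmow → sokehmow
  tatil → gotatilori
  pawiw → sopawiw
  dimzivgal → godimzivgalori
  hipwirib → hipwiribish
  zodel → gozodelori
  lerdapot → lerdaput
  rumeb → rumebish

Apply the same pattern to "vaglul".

govaglulori

hipwirib and pawiw both have last vowel 'i' yet inflect differently (hipwiribish, sopawiw), so the last vowel is not what conditions the rule; the final letter is.
"vaglul" ends in -l. The stems ending in -l (tatil → gotatilori, dimzivgal → godimzivgalori, zodel → gozodelori) add go- … -ori around the stem.
So vaglul → govaglulori.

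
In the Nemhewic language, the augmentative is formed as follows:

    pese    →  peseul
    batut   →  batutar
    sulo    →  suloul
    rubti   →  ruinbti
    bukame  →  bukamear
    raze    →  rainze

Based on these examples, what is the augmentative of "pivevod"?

raze and pese both end in -e yet inflect differently (rainze, peseul), so the final letter is not what conditions the rule; the first letter is.
"pivevod" begins with p-. The one such stem in the data (pese → peseul) adds -ul, so the same rule applies.
The other patterns: stems beginning with r- insert -in- after the first vowel; stems beginning with b- add -ar.
So pivevod → pivevodul.

pivevodul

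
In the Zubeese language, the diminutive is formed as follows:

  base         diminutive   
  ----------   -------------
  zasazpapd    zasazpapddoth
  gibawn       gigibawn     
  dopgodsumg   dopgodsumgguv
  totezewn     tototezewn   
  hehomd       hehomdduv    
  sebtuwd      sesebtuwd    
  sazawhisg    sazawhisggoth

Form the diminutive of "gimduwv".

gigimduwv

sebtuwd and hehomd both end in -d yet inflect differently (sesebtuwd, hehomdduv), so the final letter is not what conditions the rule; the second-to-last letter is.
"gimduwv" has second-to-last letter 'w'. The stems whose second-to-last letter is 'w' (sebtuwd → sesebtuwd, totezewn → tototezewn, gibawn → gigibawn) repeat the first consonant+vowel as a prefix.
So gimduwv → gigimduwv.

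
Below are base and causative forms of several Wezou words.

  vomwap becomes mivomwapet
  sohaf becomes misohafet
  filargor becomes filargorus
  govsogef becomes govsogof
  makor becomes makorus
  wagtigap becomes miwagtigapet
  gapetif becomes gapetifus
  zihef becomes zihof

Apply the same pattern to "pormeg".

sohaf and govsogef both end in -f yet inflect differently (misohafet, govsogof), so the final letter is not what conditions the rule; the last vowel is.
"pormeg" has last vowel 'e'. The stems whose last vowel is 'e' (govsogef → govsogof, zihef → zihof) change the last vowel to 'o'.
So pormeg → pormog.

pormog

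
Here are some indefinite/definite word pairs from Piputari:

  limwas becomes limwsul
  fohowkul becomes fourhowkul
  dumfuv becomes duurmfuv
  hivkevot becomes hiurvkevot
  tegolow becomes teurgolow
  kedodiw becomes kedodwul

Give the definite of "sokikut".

sourkikut

"sokikut" has last vowel 'u'. The stems whose last vowel is 'u' (dumfuv → duurmfuv, fohowkul → fourhowkul) insert -ur- after the first vowel.
The other pattern: stems whose last vowel is 'a' or 'i' delete the last vowel and add -ul.
So sokikut → sourkikut.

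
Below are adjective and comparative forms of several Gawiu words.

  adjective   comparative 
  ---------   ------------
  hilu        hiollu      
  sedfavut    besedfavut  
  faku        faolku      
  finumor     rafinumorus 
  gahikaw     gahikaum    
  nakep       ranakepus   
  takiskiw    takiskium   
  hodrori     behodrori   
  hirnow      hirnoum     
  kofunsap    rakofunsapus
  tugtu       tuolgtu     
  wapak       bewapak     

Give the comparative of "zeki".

bezeki

hirnow and finumor both have last vowel 'o' yet inflect differently (hirnoum, rafinumorus), so the last vowel is not what conditions the rule; the final letter is.
"zeki" ends in -i. The one such stem in the data (hodrori → behodrori) adds the prefix be-, so the same rule applies.
The other patterns: stems ending in -w drop the final letter and add -um; stems ending in -u insert -ol- after the first vowel; stems ending in -p or -r add ra- … -us around the stem.
So zeki → bezeki.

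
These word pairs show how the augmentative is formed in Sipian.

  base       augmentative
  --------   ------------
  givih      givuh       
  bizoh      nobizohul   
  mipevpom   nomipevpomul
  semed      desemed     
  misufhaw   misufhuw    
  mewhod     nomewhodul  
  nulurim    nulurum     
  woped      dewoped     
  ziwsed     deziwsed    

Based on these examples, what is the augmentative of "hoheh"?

dehoheh

"hoheh" has last vowel 'e'. The stems whose last vowel is 'e' (ziwsed → deziwsed, semed → desemed, woped → dewoped) add the prefix de-.
So hoheh → dehoheh.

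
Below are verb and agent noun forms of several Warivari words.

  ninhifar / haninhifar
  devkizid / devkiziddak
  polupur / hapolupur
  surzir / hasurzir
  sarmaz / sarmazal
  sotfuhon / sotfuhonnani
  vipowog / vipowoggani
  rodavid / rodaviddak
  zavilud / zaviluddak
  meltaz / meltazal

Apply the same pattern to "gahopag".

surzir and rodavid both have last vowel 'i' yet inflect differently (hasurzir, rodaviddak), so the last vowel is not what conditions the rule; the final letter is.
"gahopag" ends in -g. The one such stem in the data (vipowog → vipowoggani) doubles the final consonant and adds -ani (as does sotfuhon), so the same rule applies.
The other patterns: stems ending in -r add the prefix ha-; stems ending in -d double the final consonant and add -ak; stems ending in -z add -al.
So gahopag → gahopaggani.

gahopaggani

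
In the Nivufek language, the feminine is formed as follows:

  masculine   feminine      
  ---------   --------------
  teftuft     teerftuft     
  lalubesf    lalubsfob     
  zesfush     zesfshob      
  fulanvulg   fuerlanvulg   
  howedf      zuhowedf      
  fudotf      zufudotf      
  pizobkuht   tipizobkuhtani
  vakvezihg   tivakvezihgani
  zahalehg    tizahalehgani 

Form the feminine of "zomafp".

zoermafp

"zomafp" has second-to-last letter 'f'. The one such stem in the data (teftuft → teerftuft) inserts -er- after the first vowel (as does fulanvulg), so the same rule applies.
The other patterns: stems whose second-to-last letter is 'h' add ti- … -ani around the stem; stems whose second-to-last letter is 's' delete the last vowel and add -ob; stems whose second-to-last letter is 'd' or 't' add the prefix zu-.
So zomafp → zoermafp.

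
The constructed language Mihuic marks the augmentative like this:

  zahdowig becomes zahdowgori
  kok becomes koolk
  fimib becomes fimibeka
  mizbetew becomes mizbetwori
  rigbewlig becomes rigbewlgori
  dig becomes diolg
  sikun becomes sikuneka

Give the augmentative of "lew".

dig and zahdowig both end in -g yet inflect differently (diolg, zahdowgori), so the final letter is not what conditions the rule; the number of vowels is.
"lew" has 1 vowel. The stems with 1 vowel (dig → diolg, kok → koolk) insert -ol- after the first vowel.
So lew → leolw.

leolw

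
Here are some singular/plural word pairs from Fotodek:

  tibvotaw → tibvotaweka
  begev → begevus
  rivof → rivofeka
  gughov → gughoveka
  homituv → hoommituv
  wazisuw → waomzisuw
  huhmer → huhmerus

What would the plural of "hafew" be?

hafewus

"hafew" has last vowel 'e'. The stems whose last vowel is 'e' (huhmer → huhmerus, begev → begevus) add -us.
So hafew → hafewus.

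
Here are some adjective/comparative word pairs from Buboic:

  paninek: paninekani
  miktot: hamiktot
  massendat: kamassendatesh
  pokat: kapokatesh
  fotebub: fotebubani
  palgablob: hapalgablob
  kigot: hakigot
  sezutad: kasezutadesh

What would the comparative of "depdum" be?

massendat and miktot both end in -t yet inflect differently (kamassendatesh, hamiktot), so the final letter is not what conditions the rule; the last vowel is.
"depdum" has last vowel 'u'. The one such stem in the data (fotebub → fotebubani) adds -ani, so the same rule applies.
The other patterns: stems whose last vowel is 'a' add ka- … -esh around the stem; stems whose last vowel is 'o' add the prefix ha-.
So depdum → depdumani.

depdumani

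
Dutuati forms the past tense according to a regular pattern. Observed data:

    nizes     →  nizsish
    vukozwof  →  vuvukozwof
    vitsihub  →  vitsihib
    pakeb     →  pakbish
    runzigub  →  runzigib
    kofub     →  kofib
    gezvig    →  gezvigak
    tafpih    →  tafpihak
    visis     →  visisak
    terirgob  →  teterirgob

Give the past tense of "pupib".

pupibak

"pupib" has last vowel 'i'. The stems whose last vowel is 'i' (tafpih → tafpihak, gezvig → gezvigak, visis → visisak) add -ak.
So pupib → pupibak.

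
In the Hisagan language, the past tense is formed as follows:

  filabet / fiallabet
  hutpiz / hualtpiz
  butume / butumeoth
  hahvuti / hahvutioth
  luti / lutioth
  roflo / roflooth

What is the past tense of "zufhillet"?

"zufhillet" ends in a consonant. The stems ending in a consonant (filabet → fiallabet, hutpiz → hualtpiz) insert -al- after the first vowel.
So zufhillet → zualfhillet.

zualfhillet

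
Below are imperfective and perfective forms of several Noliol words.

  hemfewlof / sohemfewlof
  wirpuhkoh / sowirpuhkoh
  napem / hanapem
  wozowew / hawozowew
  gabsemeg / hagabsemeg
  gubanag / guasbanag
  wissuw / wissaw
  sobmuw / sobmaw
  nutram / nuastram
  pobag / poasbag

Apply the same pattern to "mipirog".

somipirog

nutram and napem both end in -m yet inflect differently (nuastram, hanapem), so the final letter is not what conditions the rule; the last vowel is.
"mipirog" has last vowel 'o'. The stems whose last vowel is 'o' (hemfewlof → sohemfewlof, wirpuhkoh → sowirpuhkoh) add the prefix so-.
So mipirog → somipirog.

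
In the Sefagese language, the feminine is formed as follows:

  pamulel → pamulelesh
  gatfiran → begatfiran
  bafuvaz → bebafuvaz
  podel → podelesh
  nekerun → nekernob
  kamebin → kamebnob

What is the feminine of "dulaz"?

bedulaz

nekerun and gatfiran both end in -n yet inflect differently (nekernob, begatfiran), so the final letter is not what conditions the rule; the last vowel is.
"dulaz" has last vowel 'a'. The stems whose last vowel is 'a' (gatfiran → begatfiran, bafuvaz → bebafuvaz) add the prefix be-.
So dulaz → bedulaz.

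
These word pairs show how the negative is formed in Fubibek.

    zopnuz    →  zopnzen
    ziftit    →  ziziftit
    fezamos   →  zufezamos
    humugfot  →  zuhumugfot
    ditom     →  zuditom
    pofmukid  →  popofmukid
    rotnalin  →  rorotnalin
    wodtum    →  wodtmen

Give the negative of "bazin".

babazin

wodtum and ditom both end in -m yet inflect differently (wodtmen, zuditom), so the final letter is not what conditions the rule; the last vowel is.
"bazin" has last vowel 'i'. The stems whose last vowel is 'i' (rotnalin → rorotnalin, ziftit → ziziftit, pofmukid → popofmukid) repeat the first consonant+vowel as a prefix.
So bazin → babazin.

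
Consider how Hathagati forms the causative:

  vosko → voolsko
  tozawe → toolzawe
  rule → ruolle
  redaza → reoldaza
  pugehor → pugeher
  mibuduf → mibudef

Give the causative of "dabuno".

daolbuno

"dabuno" ends in a vowel. The stems ending in a vowel (vosko → voolsko, tozawe → toolzawe, rule → ruolle) insert -ol- after the first vowel.
So dabuno → daolbuno.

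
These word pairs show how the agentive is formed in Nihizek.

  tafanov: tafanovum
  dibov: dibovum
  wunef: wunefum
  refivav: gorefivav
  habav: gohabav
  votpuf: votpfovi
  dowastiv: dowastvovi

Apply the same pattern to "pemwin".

pemwnovi

tafanov and refivav both end in -v yet inflect differently (tafanovum, gorefivav), so the final letter is not what conditions the rule; the last vowel is.
"pemwin" has last vowel 'i'. The one such stem in the data (dowastiv → dowastvovi) deletes the last vowel and adds -ovi (as does votpuf), so the same rule applies.
So pemwin → pemwnovi.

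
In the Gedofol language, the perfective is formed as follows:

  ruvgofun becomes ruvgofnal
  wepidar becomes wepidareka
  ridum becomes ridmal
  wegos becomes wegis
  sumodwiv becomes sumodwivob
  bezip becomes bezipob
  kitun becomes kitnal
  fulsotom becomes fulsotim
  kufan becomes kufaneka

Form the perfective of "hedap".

"hedap" has last vowel 'a'. The stems whose last vowel is 'a' (kufan → kufaneka, wepidar → wepidareka) add -eka.
So hedap → hedapeka.

hedapeka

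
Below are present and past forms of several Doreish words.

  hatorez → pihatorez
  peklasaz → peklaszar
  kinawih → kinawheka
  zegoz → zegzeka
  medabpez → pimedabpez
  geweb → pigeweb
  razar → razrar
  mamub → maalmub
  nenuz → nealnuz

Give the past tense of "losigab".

losigbar

hatorez and nenuz both end in -z yet inflect differently (pihatorez, nealnuz), so the final letter is not what conditions the rule; the last vowel is.
"losigab" has last vowel 'a'. The stems whose last vowel is 'a' (razar → razrar, peklasaz → peklaszar) delete the last vowel and add -ar.
So losigab → losigbar.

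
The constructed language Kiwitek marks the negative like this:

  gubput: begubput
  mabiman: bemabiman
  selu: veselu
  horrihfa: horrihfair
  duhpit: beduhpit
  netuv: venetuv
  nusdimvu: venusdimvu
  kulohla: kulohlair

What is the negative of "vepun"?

bevepun

"vepun" ends in -n. The one such stem in the data (mabiman → bemabiman) adds the prefix be-, so the same rule applies.
The other patterns: stems ending in -u or -v add the prefix ve-; stems ending in -a add -ir.
So vepun → bevepun.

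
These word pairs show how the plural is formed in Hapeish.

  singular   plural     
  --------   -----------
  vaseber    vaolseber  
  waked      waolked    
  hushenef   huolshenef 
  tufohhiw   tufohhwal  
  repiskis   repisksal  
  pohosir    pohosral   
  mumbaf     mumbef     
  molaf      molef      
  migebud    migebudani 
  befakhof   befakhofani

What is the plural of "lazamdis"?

lazamdsal

vaseber and pohosir both end in -r yet inflect differently (vaolseber, pohosral), so the final letter is not what conditions the rule; the last vowel is.
"lazamdis" has last vowel 'i'. The stems whose last vowel is 'i' (tufohhiw → tufohhwal, repiskis → repisksal, pohosir → pohosral) delete the last vowel and add -al.
So lazamdis → lazamdsal.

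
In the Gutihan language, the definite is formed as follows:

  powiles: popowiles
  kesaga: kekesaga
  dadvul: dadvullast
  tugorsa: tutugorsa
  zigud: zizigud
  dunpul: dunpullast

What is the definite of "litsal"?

dunpul and zigud both have last vowel 'u' yet inflect differently (dunpullast, zizigud), so the last vowel is not what conditions the rule; the final letter is.
"litsal" ends in -l. The stems ending in -l (dunpul → dunpullast, dadvul → dadvullast) double the final consonant and add -ast.
The other pattern: stems ending in -a, -d or -s repeat the first consonant+vowel as a prefix.
So litsal → litsallast.

litsallast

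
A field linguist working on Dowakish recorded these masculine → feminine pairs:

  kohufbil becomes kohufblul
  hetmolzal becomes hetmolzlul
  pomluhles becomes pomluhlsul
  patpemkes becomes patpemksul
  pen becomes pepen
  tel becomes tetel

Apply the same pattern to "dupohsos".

dupohssul

"dupohsos" has 3 vowels. The stems with 3 vowels (kohufbil → kohufblul, hetmolzal → hetmolzlul, pomluhles → pomluhlsul) delete the last vowel and add -ul.
The other pattern: stems with 1 vowel repeat the first consonant+vowel as a prefix.
So dupohsos → dupohssul.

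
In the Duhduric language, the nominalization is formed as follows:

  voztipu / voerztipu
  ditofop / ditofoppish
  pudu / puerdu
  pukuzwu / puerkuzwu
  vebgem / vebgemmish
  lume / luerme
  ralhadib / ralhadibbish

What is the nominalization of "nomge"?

"nomge" ends in a vowel. The stems ending in a vowel (pukuzwu → puerkuzwu, pudu → puerdu, voztipu → voerztipu) insert -er- after the first vowel.
The other pattern: stems ending in a consonant double the final consonant and add -ish.
So nomge → noermge.

noermge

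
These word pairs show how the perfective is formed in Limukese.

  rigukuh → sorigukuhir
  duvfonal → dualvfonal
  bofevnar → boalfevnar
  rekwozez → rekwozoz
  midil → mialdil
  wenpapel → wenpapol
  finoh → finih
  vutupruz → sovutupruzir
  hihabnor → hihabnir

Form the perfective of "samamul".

sosamamulir

vutupruz and rekwozez both end in -z yet inflect differently (sovutupruzir, rekwozoz), so the final letter is not what conditions the rule; the last vowel is.
"samamul" has last vowel 'u'. The stems whose last vowel is 'u' (rigukuh → sorigukuhir, vutupruz → sovutupruzir) add so- … -ir around the stem.
The other patterns: stems whose last vowel is 'a' or 'i' insert -al- after the first vowel; stems whose last vowel is 'e' change the last vowel to 'o'; stems whose last vowel is 'o' change the last vowel to 'i'.
So samamul → sosamamulir.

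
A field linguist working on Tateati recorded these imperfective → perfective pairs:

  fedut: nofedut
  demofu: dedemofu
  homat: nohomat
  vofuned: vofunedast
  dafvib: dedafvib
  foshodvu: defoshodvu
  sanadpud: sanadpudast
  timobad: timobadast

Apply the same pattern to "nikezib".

fedut and sanadpud both have last vowel 'u' yet inflect differently (nofedut, sanadpudast), so the last vowel is not what conditions the rule; the final letter is.
"nikezib" ends in -b. The one such stem in the data (dafvib → dedafvib) adds the prefix de-, so the same rule applies.
So nikezib → denikezib.

denikezib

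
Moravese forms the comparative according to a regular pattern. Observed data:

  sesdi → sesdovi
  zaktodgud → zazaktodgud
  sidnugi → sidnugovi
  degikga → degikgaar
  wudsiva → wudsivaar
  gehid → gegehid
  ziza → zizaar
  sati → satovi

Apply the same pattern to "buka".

bukaar

sidnugi and gehid both have last vowel 'i' yet inflect differently (sidnugovi, gegehid), so the last vowel is not what conditions the rule; the final letter is.
"buka" ends in -a. The stems ending in -a (ziza → zizaar, degikga → degikgaar, wudsiva → wudsivaar) add -ar.
So buka → bukaar.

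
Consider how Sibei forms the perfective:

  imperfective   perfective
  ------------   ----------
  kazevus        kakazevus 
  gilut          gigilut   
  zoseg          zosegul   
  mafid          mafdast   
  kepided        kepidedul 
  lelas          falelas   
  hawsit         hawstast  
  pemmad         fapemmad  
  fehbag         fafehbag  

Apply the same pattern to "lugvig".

mafid and kepided both end in -d yet inflect differently (mafdast, kepidedul), so the final letter is not what conditions the rule; the last vowel is.
"lugvig" has last vowel 'i'. The stems whose last vowel is 'i' (hawsit → hawstast, mafid → mafdast) delete the last vowel and add -ast.
So lugvig → lugvgast.

lugvgast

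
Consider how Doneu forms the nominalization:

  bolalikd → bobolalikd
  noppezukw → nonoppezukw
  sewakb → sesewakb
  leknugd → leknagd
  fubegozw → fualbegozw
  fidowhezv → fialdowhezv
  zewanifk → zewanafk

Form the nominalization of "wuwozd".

wualwozd

fubegozw and noppezukw both end in -w yet inflect differently (fualbegozw, nonoppezukw), so the final letter is not what conditions the rule; the second-to-last letter is.
"wuwozd" has second-to-last letter 'z'. The stems whose second-to-last letter is 'z' (fidowhezv → fialdowhezv, fubegozw → fualbegozw) insert -al- after the first vowel.
The other patterns: stems whose second-to-last letter is 'k' repeat the first consonant+vowel as a prefix; stems whose second-to-last letter is 'f' or 'g' change the last vowel to 'a'.
So wuwozd → wualwozd.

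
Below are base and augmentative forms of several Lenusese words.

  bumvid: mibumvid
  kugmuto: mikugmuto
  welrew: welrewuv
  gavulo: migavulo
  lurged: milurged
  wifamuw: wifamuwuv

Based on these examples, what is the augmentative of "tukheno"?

welrew and lurged both have last vowel 'e' yet inflect differently (welrewuv, milurged), so the last vowel is not what conditions the rule; the final letter is.
"tukheno" ends in -o. The stems ending in -o (kugmuto → mikugmuto, gavulo → migavulo) add the prefix mi-.
So tukheno → mitukheno.

mitukheno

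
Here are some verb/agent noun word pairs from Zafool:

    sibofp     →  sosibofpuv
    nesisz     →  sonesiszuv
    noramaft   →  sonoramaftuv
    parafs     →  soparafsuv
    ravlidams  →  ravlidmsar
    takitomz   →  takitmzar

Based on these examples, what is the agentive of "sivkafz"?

sosivkafzuv

takitomz and nesisz both end in -z yet inflect differently (takitmzar, sonesiszuv), so the final letter is not what conditions the rule; the second-to-last letter is.
"sivkafz" has second-to-last letter 'f'. The stems whose second-to-last letter is 'f' (sibofp → sosibofpuv, noramaft → sonoramaftuv, parafs → soparafsuv) add so- … -uv around the stem.
The other pattern: stems whose second-to-last letter is 'm' delete the last vowel and add -ar.
So sivkafz → sosivkafzuv.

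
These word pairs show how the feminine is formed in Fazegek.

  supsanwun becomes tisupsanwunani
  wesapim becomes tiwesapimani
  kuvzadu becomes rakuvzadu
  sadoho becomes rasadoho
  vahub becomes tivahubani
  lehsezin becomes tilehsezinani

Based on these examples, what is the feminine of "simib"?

tisimibani

supsanwun and kuvzadu both have last vowel 'u' yet inflect differently (tisupsanwunani, rakuvzadu), so the last vowel is not what conditions the rule; whether the stem ends in a vowel or a consonant is.
"simib" ends in a consonant. The stems ending in a consonant (wesapim → tiwesapimani, supsanwun → tisupsanwunani, lehsezin → tilehsezinani) add ti- … -ani around the stem.
The other pattern: stems ending in a vowel add the prefix ra-.
So simib → tisimibani.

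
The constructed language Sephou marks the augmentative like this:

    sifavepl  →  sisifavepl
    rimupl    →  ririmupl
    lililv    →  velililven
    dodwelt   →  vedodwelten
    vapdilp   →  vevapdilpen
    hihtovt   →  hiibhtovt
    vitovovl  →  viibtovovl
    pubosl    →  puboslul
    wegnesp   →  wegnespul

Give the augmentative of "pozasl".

dodwelt and hihtovt both end in -t yet inflect differently (vedodwelten, hiibhtovt), so the final letter is not what conditions the rule; the second-to-last letter is.
"pozasl" has second-to-last letter 's'. The stems whose second-to-last letter is 's' (pubosl → puboslul, wegnesp → wegnespul) add -ul.
So pozasl → pozaslul.

pozaslul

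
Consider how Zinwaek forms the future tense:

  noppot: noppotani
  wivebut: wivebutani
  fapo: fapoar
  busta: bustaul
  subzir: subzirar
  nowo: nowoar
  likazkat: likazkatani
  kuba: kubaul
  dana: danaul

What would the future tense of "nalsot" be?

likazkat and dana both have last vowel 'a' yet inflect differently (likazkatani, danaul), so the last vowel is not what conditions the rule; the final letter is.
"nalsot" ends in -t. The stems ending in -t (likazkat → likazkatani, noppot → noppotani, wivebut → wivebutani) add -ani.
The other patterns: stems ending in -a add -ul; stems ending in -o or -r add -ar.
So nalsot → nalsotani.

nalsotani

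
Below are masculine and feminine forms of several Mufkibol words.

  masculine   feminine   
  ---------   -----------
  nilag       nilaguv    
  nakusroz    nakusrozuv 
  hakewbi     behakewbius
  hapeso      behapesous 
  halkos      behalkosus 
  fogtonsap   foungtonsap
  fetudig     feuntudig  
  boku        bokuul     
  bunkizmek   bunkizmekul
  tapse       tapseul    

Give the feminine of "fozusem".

founzusem

nilag and fetudig both end in -g yet inflect differently (nilaguv, feuntudig), so the final letter is not what conditions the rule; the first letter is.
"fozusem" begins with f-. The stems beginning with f- (fogtonsap → foungtonsap, fetudig → feuntudig) insert -un- after the first vowel.
The other patterns: stems beginning with n- add -uv; stems beginning with h- add be- … -us around the stem; stems beginning with b- or t- add -ul.
So fozusem → founzusem.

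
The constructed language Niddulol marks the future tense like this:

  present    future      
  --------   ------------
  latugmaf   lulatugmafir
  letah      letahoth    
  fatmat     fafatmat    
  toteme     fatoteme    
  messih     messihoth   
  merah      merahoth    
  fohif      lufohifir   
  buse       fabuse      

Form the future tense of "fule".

fohif and messih both have last vowel 'i' yet inflect differently (lufohifir, messihoth), so the last vowel is not what conditions the rule; the final letter is.
"fule" ends in -e. The stems ending in -e (toteme → fatoteme, buse → fabuse) add the prefix fa-.
So fule → fafule.

fafule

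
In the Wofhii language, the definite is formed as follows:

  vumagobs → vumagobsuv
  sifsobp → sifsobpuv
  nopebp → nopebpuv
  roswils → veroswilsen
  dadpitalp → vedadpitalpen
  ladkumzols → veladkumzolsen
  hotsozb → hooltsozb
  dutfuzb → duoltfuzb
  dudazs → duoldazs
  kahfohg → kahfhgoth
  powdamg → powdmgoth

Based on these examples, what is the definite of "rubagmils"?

verubagmilsen

vumagobs and roswils both end in -s yet inflect differently (vumagobsuv, veroswilsen), so the final letter is not what conditions the rule; the second-to-last letter is.
"rubagmils" has second-to-last letter 'l'. The stems whose second-to-last letter is 'l' (roswils → veroswilsen, dadpitalp → vedadpitalpen, ladkumzols → veladkumzolsen) add ve- … -en around the stem.
So rubagmils → verubagmilsen.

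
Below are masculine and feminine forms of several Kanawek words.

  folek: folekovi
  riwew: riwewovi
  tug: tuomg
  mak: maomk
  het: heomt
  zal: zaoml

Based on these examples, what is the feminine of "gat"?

gaomt

"gat" has 1 vowel. The stems with 1 vowel (tug → tuomg, mak → maomk, het → heomt) insert -om- after the first vowel.
The other pattern: stems with 2 vowels add -ovi.
So gat → gaomt.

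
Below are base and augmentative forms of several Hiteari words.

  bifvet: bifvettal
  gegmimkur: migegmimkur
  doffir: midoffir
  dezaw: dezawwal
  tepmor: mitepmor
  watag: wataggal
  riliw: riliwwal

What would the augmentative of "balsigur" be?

mibalsigur

"balsigur" ends in -r. The stems ending in -r (doffir → midoffir, tepmor → mitepmor, gegmimkur → migegmimkur) add the prefix mi-.
So balsigur → mibalsigur.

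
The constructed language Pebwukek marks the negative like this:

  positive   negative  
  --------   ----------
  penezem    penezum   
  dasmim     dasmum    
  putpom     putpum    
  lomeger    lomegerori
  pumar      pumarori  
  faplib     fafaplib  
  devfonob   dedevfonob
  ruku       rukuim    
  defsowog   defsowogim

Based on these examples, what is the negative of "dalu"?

daluim

penezem and lomeger both have last vowel 'e' yet inflect differently (penezum, lomegerori), so the last vowel is not what conditions the rule; the final letter is.
"dalu" ends in -u. The one such stem in the data (ruku → rukuim) adds -im, so the same rule applies.
So dalu → daluim.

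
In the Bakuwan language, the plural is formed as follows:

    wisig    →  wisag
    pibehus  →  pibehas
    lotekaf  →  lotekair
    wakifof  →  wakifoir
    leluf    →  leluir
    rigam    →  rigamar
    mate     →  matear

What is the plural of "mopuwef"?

pibehus and leluf both have last vowel 'u' yet inflect differently (pibehas, leluir), so the last vowel is not what conditions the rule; the final letter is.
"mopuwef" ends in -f. The stems ending in -f (lotekaf → lotekair, wakifof → wakifoir, leluf → leluir) drop the final letter and add -ir.
The other patterns: stems ending in -g or -s change the last vowel to 'a'; stems ending in -e or -m add -ar.
So mopuwef → mopuweir.

mopuweir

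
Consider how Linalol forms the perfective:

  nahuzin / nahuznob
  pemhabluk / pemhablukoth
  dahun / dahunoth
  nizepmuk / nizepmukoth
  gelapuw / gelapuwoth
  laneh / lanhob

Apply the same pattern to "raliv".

ralvob

dahun and nahuzin both end in -n yet inflect differently (dahunoth, nahuznob), so the final letter is not what conditions the rule; the last vowel is.
"raliv" has last vowel 'i'. The one such stem in the data (nahuzin → nahuznob) deletes the last vowel and adds -ob (as does laneh), so the same rule applies.
So raliv → ralvob.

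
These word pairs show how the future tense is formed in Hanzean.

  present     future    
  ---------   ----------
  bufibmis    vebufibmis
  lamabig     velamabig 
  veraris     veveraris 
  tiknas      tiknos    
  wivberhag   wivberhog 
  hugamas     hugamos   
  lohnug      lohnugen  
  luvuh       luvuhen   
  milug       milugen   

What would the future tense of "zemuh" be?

bufibmis and tiknas both end in -s yet inflect differently (vebufibmis, tiknos), so the final letter is not what conditions the rule; the last vowel is.
"zemuh" has last vowel 'u'. The stems whose last vowel is 'u' (lohnug → lohnugen, luvuh → luvuhen, milug → milugen) add -en.
So zemuh → zemuhen.

zemuhen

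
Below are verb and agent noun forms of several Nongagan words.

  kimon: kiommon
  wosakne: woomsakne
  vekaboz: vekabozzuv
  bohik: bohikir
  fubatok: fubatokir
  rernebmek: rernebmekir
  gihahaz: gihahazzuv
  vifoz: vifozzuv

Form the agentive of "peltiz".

peltizzuv

"peltiz" ends in -z. The stems ending in -z (vekaboz → vekabozzuv, gihahaz → gihahazzuv, vifoz → vifozzuv) double the final consonant and add -uv.
So peltiz → peltizzuv.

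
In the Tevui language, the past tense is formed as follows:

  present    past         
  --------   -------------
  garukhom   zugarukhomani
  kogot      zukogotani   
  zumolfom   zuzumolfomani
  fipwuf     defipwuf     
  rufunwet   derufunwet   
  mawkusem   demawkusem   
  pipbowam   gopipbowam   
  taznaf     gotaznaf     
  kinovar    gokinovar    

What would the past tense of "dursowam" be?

godursowam

kogot and rufunwet both end in -t yet inflect differently (zukogotani, derufunwet), so the final letter is not what conditions the rule; the last vowel is.
"dursowam" has last vowel 'a'. The stems whose last vowel is 'a' (pipbowam → gopipbowam, taznaf → gotaznaf, kinovar → gokinovar) add the prefix go-.
So dursowam → godursowam.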